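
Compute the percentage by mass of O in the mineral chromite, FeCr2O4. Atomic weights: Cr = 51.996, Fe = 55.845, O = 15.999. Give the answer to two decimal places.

28.59 weight percent

M(FeCr2O4) = 223.833 g/mol.
O contributes 4 × 15.999 = 63.996 g per mole.
63.996/223.833 = 0.2859 → 28.59%.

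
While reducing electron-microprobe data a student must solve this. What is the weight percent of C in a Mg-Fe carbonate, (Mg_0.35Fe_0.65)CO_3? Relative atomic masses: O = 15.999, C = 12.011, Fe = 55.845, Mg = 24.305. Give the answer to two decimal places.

M((Mg_0.35Fe_0.65)CO_3) = 104.814 g/mol.
C contributes 1 × 12.011 = 12.011 g per mole.
12.011/104.814 = 0.1146 → 11.46%.

11.46 wt%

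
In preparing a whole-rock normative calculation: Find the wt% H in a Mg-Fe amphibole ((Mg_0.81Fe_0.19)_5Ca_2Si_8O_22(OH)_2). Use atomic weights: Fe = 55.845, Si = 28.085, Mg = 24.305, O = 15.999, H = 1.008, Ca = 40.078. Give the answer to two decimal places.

0.24 mass %

Molar mass of (Mg_0.81Fe_0.19)_5Ca_2Si_8O_22(OH)_2: 4.05·24.305 + 0.95·55.845 + 2·40.078 + 8·28.085 + 24·15.999 + 2·1.008 = 842.316 g/mol.
Mass of H per formula unit: 2 × 1.008 = 2.016 g.
Weight fraction H = 2.016 / 842.316 = 0.0024.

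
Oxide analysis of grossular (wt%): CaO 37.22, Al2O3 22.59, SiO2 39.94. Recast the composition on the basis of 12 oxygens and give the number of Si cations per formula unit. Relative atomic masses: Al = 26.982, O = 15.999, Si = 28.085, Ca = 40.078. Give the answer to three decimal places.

CaO (M=56.077): mol = 0.66373; Ca = 0.66373, O = 0.66373.
Al2O3 (M=101.961): mol = 0.22156; Al = 0.44312, O = 0.66468.
SiO2 (M=60.083): mol = 0.66475; Si = 0.66475, O = 1.32950.
ΣO = 2.65791; factor = 12/ΣO = 4.51483.
Si apfu = 0.66475 × 4.51483 = 3.001.

3.001 Si apfu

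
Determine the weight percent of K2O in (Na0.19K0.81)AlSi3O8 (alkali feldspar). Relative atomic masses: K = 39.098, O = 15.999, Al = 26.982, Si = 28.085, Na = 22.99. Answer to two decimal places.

Molar mass of (Na0.19K0.81)AlSi3O8 = 0.19*22.99 + 0.81*39.098 + 1*26.982 + 3*28.085 + 8*15.999 = 275.266 g/mol.
Each formula unit contains 0.81 K, equivalent to 0.81/2 = 0.4050 mol K2O.
M(K2O) = 2×39.098 + 1×15.999 = 94.195 g/mol.
Mass of K2O per formula unit = 0.4050 × 94.195 = 38.149 g.
K2O wt% = 38.149 / 275.266 × 100 = 13.86%.

13.86 wt%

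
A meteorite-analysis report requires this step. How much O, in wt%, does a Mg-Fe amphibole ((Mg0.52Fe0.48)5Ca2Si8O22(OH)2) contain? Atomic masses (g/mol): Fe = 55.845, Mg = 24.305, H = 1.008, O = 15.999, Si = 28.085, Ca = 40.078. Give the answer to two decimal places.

43.24 wt%

Formula mass = 2.60·24.305 + 2.40·55.845 + 2·40.078 + 8·28.085 + 24·15.999 + 2·1.008 = 888.049 g/mol, of which 383.976 g is O.
So O makes up 383.976/888.049 = 0.4324 of the mass, i.e. 43.24%.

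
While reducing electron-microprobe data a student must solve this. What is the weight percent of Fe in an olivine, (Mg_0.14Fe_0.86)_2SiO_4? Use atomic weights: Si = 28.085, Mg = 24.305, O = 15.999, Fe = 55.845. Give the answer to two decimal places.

Molar mass of (Mg_0.14Fe_0.86)_2SiO_4: 0.28·24.305 + 1.72·55.845 + 1·28.085 + 4·15.999 = 194.940 g/mol.
Mass of Fe per formula unit: 1.72 × 55.845 = 96.053 g.
Weight fraction Fe = 96.053 / 194.940 = 0.4927.

49.27 wt%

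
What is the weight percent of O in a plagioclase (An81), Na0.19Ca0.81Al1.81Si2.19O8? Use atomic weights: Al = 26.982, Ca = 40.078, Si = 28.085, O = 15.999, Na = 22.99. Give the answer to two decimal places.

Formula mass = 0.19×22.99 + 0.81×40.078 + 1.81×26.982 + 2.19×28.085 + 8×15.999 = 275.167 g/mol, of which 127.992 g is O.
So O makes up 127.992/275.167 = 0.4651 of the mass, i.e. 46.51%.

46.51 mass %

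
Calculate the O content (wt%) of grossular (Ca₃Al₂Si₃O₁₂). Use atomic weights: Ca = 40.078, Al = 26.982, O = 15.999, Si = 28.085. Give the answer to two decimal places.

Formula mass = 3*40.078 + 2*26.982 + 3*28.085 + 12*15.999 = 450.441 g/mol, of which 191.988 g is O.
So O makes up 191.988/450.441 = 0.4262 of the mass, i.e. 42.62%.

42.62 wt%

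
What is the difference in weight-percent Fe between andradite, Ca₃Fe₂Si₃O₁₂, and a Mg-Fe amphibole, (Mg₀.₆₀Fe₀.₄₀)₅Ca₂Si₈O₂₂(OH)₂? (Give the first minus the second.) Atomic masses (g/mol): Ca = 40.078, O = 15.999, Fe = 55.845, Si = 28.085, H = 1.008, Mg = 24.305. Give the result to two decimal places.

9.22 percentage points

M(Ca₃Fe₂Si₃O₁₂) = 508.167 g/mol, so wt% Fe = 111.690/508.167 × 100 = 21.98%.
M((Mg₀.₆₀Fe₀.₄₀)₅Ca₂Si₈O₂₂(OH)₂) = 875.433 g/mol, so wt% Fe = 111.690/875.433 × 100 = 12.76%.
21.98 − 12.76 = 9.22 pp.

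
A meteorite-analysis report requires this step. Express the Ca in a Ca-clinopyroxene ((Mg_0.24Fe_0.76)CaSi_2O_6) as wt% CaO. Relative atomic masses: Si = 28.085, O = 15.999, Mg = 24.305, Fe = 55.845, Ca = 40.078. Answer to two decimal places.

Formula mass = 240.517 g/mol.
1 Ca → 1.0000 mol CaO per formula unit; M(CaO) = 56.077, so CaO mass = 56.077 g.
56.077/240.517 × 100 = 23.32 wt%.

23.32 wt%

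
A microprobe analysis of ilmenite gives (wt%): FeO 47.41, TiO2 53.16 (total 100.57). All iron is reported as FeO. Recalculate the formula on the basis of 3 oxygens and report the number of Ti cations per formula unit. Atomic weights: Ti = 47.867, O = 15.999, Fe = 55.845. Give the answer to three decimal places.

1.003 Ti apfu

FeO (M=71.844): mol = 0.65990; Fe = 0.65990, O = 0.65990.
TiO2 (M=79.865): mol = 0.66562; Ti = 0.66562, O = 1.33124.
ΣO = 1.99114; factor = 3/ΣO = 1.50667.
Ti apfu = 0.66562 × 1.50667 = 1.003.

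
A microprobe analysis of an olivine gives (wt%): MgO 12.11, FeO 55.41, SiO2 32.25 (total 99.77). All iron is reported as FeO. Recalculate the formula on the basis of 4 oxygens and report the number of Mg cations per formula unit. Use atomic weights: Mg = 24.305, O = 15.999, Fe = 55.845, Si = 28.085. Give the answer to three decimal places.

0.560 Mg apfu

MgO: 12.11/40.304 = 0.30047 mol → 0.30047 mol Mg, 0.30047 mol O.
FeO: 55.41/71.844 = 0.77125 mol → 0.77125 mol Fe, 0.77125 mol O.
SiO2: 32.25/60.083 = 0.53676 mol → 0.53676 mol Si, 1.07352 mol O.
Total oxygen = 2.14524 mol. Normalization factor = 4/2.14524 = 1.86459.
Mg per 4 O = 0.30047 × 1.86459 = 0.560.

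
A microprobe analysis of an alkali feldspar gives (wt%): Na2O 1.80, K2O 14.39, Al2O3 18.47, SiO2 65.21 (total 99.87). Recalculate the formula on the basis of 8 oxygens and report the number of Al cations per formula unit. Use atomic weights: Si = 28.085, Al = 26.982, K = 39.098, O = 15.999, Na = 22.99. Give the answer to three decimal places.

1.80 wt% Na2O ÷ 61.979 g/mol = 0.02904 mol, giving 0.05808 Na and 0.02904 O.
14.39 wt% K2O ÷ 94.195 g/mol = 0.15277 mol, giving 0.30554 K and 0.15277 O.
18.47 wt% Al2O3 ÷ 101.961 g/mol = 0.18115 mol, giving 0.36230 Al and 0.54345 O.
65.21 wt% SiO2 ÷ 60.083 g/mol = 1.08533 mol, giving 1.08533 Si and 2.17066 O.
Oxygen sums to 2.89592; scaling by 8/2.89592 = 2.76251 puts the formula on 8 O.
Al: 0.36230 × 2.76251 = 1.001 atoms per formula unit.

1.001 Al apfu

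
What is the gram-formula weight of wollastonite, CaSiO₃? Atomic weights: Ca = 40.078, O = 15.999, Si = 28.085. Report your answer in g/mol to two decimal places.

116.16 g/mol

M = 1·40.078 + 1·28.085 + 3·15.999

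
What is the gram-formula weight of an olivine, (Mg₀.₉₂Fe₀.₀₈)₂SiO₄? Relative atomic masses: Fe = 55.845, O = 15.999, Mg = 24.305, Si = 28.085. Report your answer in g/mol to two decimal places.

The formula mass is the sum 1.84×24.305 + 0.16×55.845 + 1×28.085 + 4×15.999.

145.74 g/mol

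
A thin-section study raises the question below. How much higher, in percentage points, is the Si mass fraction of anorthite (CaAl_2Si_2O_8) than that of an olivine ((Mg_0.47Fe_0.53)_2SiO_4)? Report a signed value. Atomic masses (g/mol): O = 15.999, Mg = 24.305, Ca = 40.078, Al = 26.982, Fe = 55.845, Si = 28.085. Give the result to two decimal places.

Si in CaAl_2Si_2O_8: molar mass 278.204 g/mol; 2×28.085 = 56.170 g → 20.19 wt%.
Si in (Mg_0.47Fe_0.53)_2SiO_4: molar mass 174.123 g/mol; 1×28.085 = 28.085 g → 16.13 wt%.
Difference = 20.19 − 16.13 = 4.06 percentage points.

4.06 percentage points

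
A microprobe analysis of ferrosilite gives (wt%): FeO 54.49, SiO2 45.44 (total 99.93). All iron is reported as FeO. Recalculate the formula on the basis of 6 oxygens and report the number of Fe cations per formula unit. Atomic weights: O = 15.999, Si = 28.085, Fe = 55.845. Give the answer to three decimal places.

FeO (M=71.844): mol = 0.75845; Fe = 0.75845, O = 0.75845.
SiO2 (M=60.083): mol = 0.75629; Si = 0.75629, O = 1.51258.
ΣO = 2.27103; factor = 6/ΣO = 2.64197.
Fe apfu = 0.75845 × 2.64197 = 2.004.

2.004 Fe apfu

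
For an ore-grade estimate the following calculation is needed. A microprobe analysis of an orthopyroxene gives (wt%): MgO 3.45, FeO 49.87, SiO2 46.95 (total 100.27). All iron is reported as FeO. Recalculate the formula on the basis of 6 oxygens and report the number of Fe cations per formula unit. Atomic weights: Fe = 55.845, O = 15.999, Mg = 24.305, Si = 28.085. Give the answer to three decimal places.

MgO (M=40.304): mol = 0.08560; Mg = 0.08560, O = 0.08560.
FeO (M=71.844): mol = 0.69414; Fe = 0.69414, O = 0.69414.
SiO2 (M=60.083): mol = 0.78142; Si = 0.78142, O = 1.56284.
ΣO = 2.34258; factor = 6/ΣO = 2.56128.
Fe apfu = 0.69414 × 2.56128 = 1.778.

1.778 Fe apfu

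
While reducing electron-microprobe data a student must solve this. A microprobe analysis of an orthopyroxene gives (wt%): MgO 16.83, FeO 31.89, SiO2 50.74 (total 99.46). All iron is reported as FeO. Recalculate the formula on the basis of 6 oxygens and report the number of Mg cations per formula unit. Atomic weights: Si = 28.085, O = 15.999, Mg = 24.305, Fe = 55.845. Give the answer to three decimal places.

0.982 Mg apfu

MgO (M=40.304): mol = 0.41758; Mg = 0.41758, O = 0.41758.
FeO (M=71.844): mol = 0.44388; Fe = 0.44388, O = 0.44388.
SiO2 (M=60.083): mol = 0.84450; Si = 0.84450, O = 1.68900.
ΣO = 2.55046; factor = 6/ΣO = 2.35252.
Mg apfu = 0.41758 × 2.35252 = 0.982.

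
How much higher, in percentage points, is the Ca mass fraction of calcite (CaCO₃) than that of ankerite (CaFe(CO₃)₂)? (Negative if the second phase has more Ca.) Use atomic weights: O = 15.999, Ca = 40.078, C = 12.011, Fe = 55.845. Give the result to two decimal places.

21.48 percentage points

First mineral: 40.078 g Ca in 100.086 g formula = 40.04 wt% Ca.
Second mineral: 40.078 g Ca in 215.939 g formula = 18.56 wt% Ca.
40.04% − 18.56% gives a difference of 21.48 percentage points.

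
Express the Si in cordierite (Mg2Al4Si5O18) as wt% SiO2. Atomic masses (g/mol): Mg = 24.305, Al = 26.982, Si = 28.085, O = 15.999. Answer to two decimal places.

M(Mg2Al4Si5O18) = 584.945 g/mol; M(SiO2) = 60.083 g/mol.
Moles SiO2 per formula unit = 5 Si ÷ 1 = 5.0000.
SiO2 fraction = (5.0000 × 60.083) / 584.945 = 300.415/584.945 = 0.5136.

51.36 wt%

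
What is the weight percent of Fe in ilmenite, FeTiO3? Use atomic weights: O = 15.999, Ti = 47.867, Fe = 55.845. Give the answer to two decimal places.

36.81 mass %

Molar mass of FeTiO3: 1×55.845 + 1×47.867 + 3×15.999 = 151.709 g/mol.
Mass of Fe per formula unit: 1 × 55.845 = 55.845 g.
Weight fraction Fe = 55.845 / 151.709 = 0.3681.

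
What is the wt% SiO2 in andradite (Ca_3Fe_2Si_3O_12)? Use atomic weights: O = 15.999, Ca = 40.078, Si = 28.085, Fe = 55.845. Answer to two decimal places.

35.47 wt%

Formula mass = 508.167 g/mol.
3 Si → 3.0000 mol SiO2 per formula unit; M(SiO2) = 60.083, so SiO2 mass = 180.249 g.
180.249/508.167 × 100 = 35.47 wt%.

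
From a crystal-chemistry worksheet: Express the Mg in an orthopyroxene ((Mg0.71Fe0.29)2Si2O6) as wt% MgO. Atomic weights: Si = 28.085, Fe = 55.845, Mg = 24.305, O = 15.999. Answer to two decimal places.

Formula mass = 219.067 g/mol.
1.42 Mg → 1.4200 mol MgO per formula unit; M(MgO) = 40.304, so MgO mass = 57.232 g.
57.232/219.067 × 100 = 26.13 wt%.

26.13 wt%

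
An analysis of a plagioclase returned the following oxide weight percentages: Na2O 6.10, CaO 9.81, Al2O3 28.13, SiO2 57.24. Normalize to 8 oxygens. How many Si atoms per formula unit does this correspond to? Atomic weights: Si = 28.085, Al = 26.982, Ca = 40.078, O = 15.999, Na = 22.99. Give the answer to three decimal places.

6.10 wt% Na2O ÷ 61.979 g/mol = 0.09842 mol, giving 0.19684 Na and 0.09842 O.
9.81 wt% CaO ÷ 56.077 g/mol = 0.17494 mol, giving 0.17494 Ca and 0.17494 O.
28.13 wt% Al2O3 ÷ 101.961 g/mol = 0.27589 mol, giving 0.55178 Al and 0.82767 O.
57.24 wt% SiO2 ÷ 60.083 g/mol = 0.95268 mol, giving 0.95268 Si and 1.90536 O.
Oxygen sums to 3.00639; scaling by 8/3.00639 = 2.66100 puts the formula on 8 O.
Si: 0.95268 × 2.66100 = 2.535 atoms per formula unit.

2.535 Si apfu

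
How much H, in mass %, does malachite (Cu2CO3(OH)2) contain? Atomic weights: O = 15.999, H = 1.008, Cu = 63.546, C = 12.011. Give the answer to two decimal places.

M(Cu2CO3(OH)2) = 221.114 g/mol.
H contributes 2 × 1.008 = 2.016 g per mole.
2.016/221.114 = 0.0091 → 0.91%.

0.91 mass %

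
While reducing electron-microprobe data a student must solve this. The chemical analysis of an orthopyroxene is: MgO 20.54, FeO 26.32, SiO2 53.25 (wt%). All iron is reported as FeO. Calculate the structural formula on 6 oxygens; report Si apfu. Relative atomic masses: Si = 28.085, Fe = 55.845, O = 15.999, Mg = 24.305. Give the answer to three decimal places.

20.54 wt% MgO ÷ 40.304 g/mol = 0.50963 mol, giving 0.50963 Mg and 0.50963 O.
26.32 wt% FeO ÷ 71.844 g/mol = 0.36635 mol, giving 0.36635 Fe and 0.36635 O.
53.25 wt% SiO2 ÷ 60.083 g/mol = 0.88627 mol, giving 0.88627 Si and 1.77254 O.
Oxygen sums to 2.64852; scaling by 6/2.64852 = 2.26542 puts the formula on 6 O.
Si: 0.88627 × 2.26542 = 2.008 atoms per formula unit.

2.008 Si apfu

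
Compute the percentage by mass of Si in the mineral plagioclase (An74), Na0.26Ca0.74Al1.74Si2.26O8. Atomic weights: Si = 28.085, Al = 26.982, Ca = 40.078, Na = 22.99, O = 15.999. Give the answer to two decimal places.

Formula mass = 0.26*22.99 + 0.74*40.078 + 1.74*26.982 + 2.26*28.085 + 8*15.999 = 274.048 g/mol, of which 63.472 g is Si.
So Si makes up 63.472/274.048 = 0.2316 of the mass, i.e. 23.16%.

23.16 mass %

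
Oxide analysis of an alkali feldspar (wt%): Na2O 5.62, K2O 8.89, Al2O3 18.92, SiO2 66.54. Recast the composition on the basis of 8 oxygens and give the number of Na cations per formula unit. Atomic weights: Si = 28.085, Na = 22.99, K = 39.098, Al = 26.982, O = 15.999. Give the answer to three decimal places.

0.491 Na apfu

Na2O (M=61.979): mol = 0.09068; Na = 0.18136, O = 0.09068.
K2O (M=94.195): mol = 0.09438; K = 0.18876, O = 0.09438.
Al2O3 (M=101.961): mol = 0.18556; Al = 0.37112, O = 0.55668.
SiO2 (M=60.083): mol = 1.10747; Si = 1.10747, O = 2.21494.
ΣO = 2.95668; factor = 8/ΣO = 2.70574.
Na apfu = 0.18136 × 2.70574 = 0.491.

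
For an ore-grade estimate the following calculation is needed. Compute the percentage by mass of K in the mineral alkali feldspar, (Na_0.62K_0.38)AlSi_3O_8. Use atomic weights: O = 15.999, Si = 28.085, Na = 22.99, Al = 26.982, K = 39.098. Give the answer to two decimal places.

Molar mass of (Na_0.62K_0.38)AlSi_3O_8: 0.62*22.99 + 0.38*39.098 + 1*26.982 + 3*28.085 + 8*15.999 = 268.340 g/mol.
Mass of K per formula unit: 0.38 × 39.098 = 14.857 g.
Weight fraction K = 14.857 / 268.340 = 0.0554.

5.54 wt%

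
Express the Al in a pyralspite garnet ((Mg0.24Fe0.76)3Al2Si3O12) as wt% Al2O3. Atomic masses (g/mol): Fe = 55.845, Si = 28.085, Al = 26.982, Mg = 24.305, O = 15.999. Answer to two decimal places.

21.46 wt%

Formula mass = 475.033 g/mol.
2 Al → 1.0000 mol Al2O3 per formula unit; M(Al2O3) = 101.961, so Al2O3 mass = 101.961 g.
101.961/475.033 × 100 = 21.46 wt%.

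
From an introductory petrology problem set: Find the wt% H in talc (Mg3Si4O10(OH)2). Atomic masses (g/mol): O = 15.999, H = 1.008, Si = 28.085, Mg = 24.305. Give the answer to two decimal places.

0.53 weight percent

M(Mg3Si4O10(OH)2) = 379.259 g/mol.
H contributes 2 × 1.008 = 2.016 g per mole.
2.016/379.259 = 0.0053 → 0.53%.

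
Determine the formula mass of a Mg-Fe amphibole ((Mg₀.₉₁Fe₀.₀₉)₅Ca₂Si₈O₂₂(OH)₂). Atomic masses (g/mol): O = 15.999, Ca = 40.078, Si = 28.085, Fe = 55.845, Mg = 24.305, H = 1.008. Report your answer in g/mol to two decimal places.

826.55 g/mol

M = 4.55·24.305 + 0.45·55.845 + 2·40.078 + 8·28.085 + 24·15.999 + 2·1.008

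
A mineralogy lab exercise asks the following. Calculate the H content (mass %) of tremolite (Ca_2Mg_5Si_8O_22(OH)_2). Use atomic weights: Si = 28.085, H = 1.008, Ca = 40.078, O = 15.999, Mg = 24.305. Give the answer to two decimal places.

M(Ca_2Mg_5Si_8O_22(OH)_2) = 812.353 g/mol.
H contributes 2 × 1.008 = 2.016 g per mole.
2.016/812.353 = 0.0025 → 0.25%.

0.25 mass %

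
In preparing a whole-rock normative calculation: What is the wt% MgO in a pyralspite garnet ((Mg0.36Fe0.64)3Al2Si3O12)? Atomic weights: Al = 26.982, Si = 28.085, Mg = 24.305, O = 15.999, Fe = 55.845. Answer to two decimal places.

9.39 wt%

Formula mass = 463.679 g/mol.
1.08 Mg → 1.0800 mol MgO per formula unit; M(MgO) = 40.304, so MgO mass = 43.528 g.
43.528/463.679 × 100 = 9.39 wt%.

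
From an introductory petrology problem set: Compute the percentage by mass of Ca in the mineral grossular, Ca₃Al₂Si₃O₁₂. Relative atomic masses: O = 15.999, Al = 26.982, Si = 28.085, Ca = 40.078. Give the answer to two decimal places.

26.69 wt%

Molar mass of Ca₃Al₂Si₃O₁₂: 3*40.078 + 2*26.982 + 3*28.085 + 12*15.999 = 450.441 g/mol.
Mass of Ca per formula unit: 3 × 40.078 = 120.234 g.
Weight fraction Ca = 120.234 / 450.441 = 0.2669.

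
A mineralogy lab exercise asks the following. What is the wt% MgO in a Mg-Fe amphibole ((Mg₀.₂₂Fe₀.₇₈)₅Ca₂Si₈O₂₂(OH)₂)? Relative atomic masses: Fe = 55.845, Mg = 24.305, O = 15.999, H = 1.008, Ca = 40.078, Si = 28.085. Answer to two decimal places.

4.74 wt%

Formula mass = 935.359 g/mol.
1.10 Mg → 1.1000 mol MgO per formula unit; M(MgO) = 40.304, so MgO mass = 44.334 g.
44.334/935.359 × 100 = 4.74 wt%.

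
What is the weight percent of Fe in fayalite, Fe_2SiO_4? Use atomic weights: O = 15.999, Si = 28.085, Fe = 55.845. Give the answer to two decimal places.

Molar mass of Fe_2SiO_4: 2*55.845 + 1*28.085 + 4*15.999 = 203.771 g/mol.
Mass of Fe per formula unit: 2 × 55.845 = 111.690 g.
Weight fraction Fe = 111.690 / 203.771 = 0.5481.

54.81 mass %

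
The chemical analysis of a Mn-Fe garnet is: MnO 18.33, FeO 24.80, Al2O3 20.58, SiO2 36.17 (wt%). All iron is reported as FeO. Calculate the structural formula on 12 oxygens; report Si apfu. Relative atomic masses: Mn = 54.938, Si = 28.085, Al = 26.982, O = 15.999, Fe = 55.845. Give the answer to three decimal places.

2.994 Si apfu

18.33 wt% MnO ÷ 70.937 g/mol = 0.25840 mol, giving 0.25840 Mn and 0.25840 O.
24.80 wt% FeO ÷ 71.844 g/mol = 0.34519 mol, giving 0.34519 Fe and 0.34519 O.
20.58 wt% Al2O3 ÷ 101.961 g/mol = 0.20184 mol, giving 0.40368 Al and 0.60552 O.
36.17 wt% SiO2 ÷ 60.083 g/mol = 0.60200 mol, giving 0.60200 Si and 1.20400 O.
Oxygen sums to 2.41311; scaling by 12/2.41311 = 4.97284 puts the formula on 12 O.
Si: 0.60200 × 4.97284 = 2.994 atoms per formula unit.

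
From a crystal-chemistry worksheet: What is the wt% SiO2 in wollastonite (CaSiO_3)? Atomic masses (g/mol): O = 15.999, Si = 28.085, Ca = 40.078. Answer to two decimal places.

Formula mass = 116.160 g/mol.
1 Si → 1.0000 mol SiO2 per formula unit; M(SiO2) = 60.083, so SiO2 mass = 60.083 g.
60.083/116.160 × 100 = 51.72 wt%.

51.72 wt%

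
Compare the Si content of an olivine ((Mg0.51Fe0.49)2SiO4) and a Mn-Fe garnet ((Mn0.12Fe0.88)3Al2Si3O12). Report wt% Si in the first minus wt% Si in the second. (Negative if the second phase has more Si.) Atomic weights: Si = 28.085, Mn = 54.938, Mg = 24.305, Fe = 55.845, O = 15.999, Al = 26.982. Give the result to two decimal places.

First mineral: 28.085 g Si in 171.600 g formula = 16.37 wt% Si.
Second mineral: 84.255 g Si in 497.415 g formula = 16.94 wt% Si.
16.37% − 16.94% gives a difference of -0.57 percentage points.

-0.57 percentage points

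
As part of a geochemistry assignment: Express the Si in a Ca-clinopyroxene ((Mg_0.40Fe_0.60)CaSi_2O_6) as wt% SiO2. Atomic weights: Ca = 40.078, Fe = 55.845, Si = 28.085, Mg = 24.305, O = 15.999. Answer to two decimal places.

51.03 wt%

M((Mg_0.40Fe_0.60)CaSi_2O_6) = 235.471 g/mol; M(SiO2) = 60.083 g/mol.
Moles SiO2 per formula unit = 2 Si ÷ 1 = 2.0000.
SiO2 fraction = (2.0000 × 60.083) / 235.471 = 120.166/235.471 = 0.5103.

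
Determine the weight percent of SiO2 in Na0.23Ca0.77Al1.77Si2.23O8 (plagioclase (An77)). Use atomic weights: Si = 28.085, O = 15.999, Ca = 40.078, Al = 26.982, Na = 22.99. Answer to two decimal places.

48.81 wt%

M(Na0.23Ca0.77Al1.77Si2.23O8) = 274.527 g/mol; M(SiO2) = 60.083 g/mol.
Moles SiO2 per formula unit = 2.23 Si ÷ 1 = 2.2300.
SiO2 fraction = (2.2300 × 60.083) / 274.527 = 133.985/274.527 = 0.4881.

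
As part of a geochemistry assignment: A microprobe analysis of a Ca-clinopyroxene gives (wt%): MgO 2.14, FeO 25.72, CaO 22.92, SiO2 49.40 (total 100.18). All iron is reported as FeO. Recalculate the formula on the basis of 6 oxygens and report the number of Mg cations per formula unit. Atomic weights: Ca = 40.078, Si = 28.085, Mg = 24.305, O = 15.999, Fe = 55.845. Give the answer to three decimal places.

0.129 Mg apfu

MgO (M=40.304): mol = 0.05310; Mg = 0.05310, O = 0.05310.
FeO (M=71.844): mol = 0.35800; Fe = 0.35800, O = 0.35800.
CaO (M=56.077): mol = 0.40872; Ca = 0.40872, O = 0.40872.
SiO2 (M=60.083): mol = 0.82220; Si = 0.82220, O = 1.64440.
ΣO = 2.46422; factor = 6/ΣO = 2.43485.
Mg apfu = 0.05310 × 2.43485 = 0.129.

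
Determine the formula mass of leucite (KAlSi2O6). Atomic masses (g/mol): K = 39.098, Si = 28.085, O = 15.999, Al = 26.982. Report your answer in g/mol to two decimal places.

K: 1 × 39.098 = 39.0980
Al: 1 × 26.982 = 26.9820
Si: 2 × 28.085 = 56.1700
O: 6 × 15.999 = 95.9940
Summing the contributions gives the formula mass.

218.24 g/mol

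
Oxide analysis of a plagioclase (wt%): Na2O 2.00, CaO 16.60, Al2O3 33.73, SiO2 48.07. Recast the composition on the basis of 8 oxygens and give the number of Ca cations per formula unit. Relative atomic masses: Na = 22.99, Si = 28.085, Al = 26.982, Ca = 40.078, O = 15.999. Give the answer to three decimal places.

0.811 Ca apfu

2.00 wt% Na2O ÷ 61.979 g/mol = 0.03227 mol, giving 0.06454 Na and 0.03227 O.
16.60 wt% CaO ÷ 56.077 g/mol = 0.29602 mol, giving 0.29602 Ca and 0.29602 O.
33.73 wt% Al2O3 ÷ 101.961 g/mol = 0.33081 mol, giving 0.66162 Al and 0.99243 O.
48.07 wt% SiO2 ÷ 60.083 g/mol = 0.80006 mol, giving 0.80006 Si and 1.60012 O.
Oxygen sums to 2.92084; scaling by 8/2.92084 = 2.73894 puts the formula on 8 O.
Ca: 0.29602 × 2.73894 = 0.811 atoms per formula unit.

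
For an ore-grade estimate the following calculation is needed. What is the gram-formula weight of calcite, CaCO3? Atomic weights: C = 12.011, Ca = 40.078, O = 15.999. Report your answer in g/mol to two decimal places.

100.09 g/mol

Ca: 1 × 40.078 = 40.0780
C: 1 × 12.011 = 12.0110
O: 3 × 15.999 = 47.9970
Summing the contributions gives the formula mass.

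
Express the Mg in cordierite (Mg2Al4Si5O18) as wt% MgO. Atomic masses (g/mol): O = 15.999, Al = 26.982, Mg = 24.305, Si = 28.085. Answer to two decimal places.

13.78 wt%

Molar mass of Mg2Al4Si5O18 = 2×24.305 + 4×26.982 + 5×28.085 + 18×15.999 = 584.945 g/mol.
Each formula unit contains 2 Mg, equivalent to 2/1 = 2.0000 mol MgO.
M(MgO) = 1×24.305 + 1×15.999 = 40.304 g/mol.
Mass of MgO per formula unit = 2.0000 × 40.304 = 80.608 g.
MgO wt% = 80.608 / 584.945 × 100 = 13.78%.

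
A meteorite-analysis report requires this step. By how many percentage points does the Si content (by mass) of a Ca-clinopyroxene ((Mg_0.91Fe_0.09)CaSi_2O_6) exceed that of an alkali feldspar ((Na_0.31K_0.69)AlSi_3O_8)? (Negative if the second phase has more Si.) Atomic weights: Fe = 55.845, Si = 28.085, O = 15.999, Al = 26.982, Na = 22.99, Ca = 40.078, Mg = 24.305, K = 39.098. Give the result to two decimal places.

First mineral: 56.170 g Si in 219.386 g formula = 25.60 wt% Si.
Second mineral: 84.255 g Si in 273.334 g formula = 30.82 wt% Si.
25.60% − 30.82% gives a difference of -5.22 percentage points.

-5.22 percentage points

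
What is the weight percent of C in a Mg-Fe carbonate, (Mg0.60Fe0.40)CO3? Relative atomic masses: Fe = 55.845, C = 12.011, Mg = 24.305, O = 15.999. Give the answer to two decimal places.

Formula mass = 0.60×24.305 + 0.40×55.845 + 1×12.011 + 3×15.999 = 96.929 g/mol, of which 12.011 g is C.
So C makes up 12.011/96.929 = 0.1239 of the mass, i.e. 12.39%.

12.39 weight percent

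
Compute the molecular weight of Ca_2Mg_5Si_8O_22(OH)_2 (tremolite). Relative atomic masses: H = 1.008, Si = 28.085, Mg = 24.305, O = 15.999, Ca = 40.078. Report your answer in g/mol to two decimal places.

M = 2·40.078 + 5·24.305 + 8·28.085 + 24·15.999 + 2·1.008

812.35 g/mol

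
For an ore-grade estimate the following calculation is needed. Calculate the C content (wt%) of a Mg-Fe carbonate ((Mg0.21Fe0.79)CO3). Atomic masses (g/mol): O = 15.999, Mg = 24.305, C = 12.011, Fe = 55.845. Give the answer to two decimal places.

Formula mass = 0.21·24.305 + 0.79·55.845 + 1·12.011 + 3·15.999 = 109.230 g/mol, of which 12.011 g is C.
So C makes up 12.011/109.230 = 0.1100 of the mass, i.e. 11.00%.

11.00 wt%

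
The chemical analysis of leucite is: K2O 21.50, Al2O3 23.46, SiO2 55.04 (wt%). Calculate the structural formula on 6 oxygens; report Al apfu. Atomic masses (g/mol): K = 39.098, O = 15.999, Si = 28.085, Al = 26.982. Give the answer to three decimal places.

1.004 Al apfu

21.50 wt% K2O ÷ 94.195 g/mol = 0.22825 mol, giving 0.45650 K and 0.22825 O.
23.46 wt% Al2O3 ÷ 101.961 g/mol = 0.23009 mol, giving 0.46018 Al and 0.69027 O.
55.04 wt% SiO2 ÷ 60.083 g/mol = 0.91607 mol, giving 0.91607 Si and 1.83214 O.
Oxygen sums to 2.75066; scaling by 6/2.75066 = 2.18129 puts the formula on 6 O.
Al: 0.46018 × 2.18129 = 1.004 atoms per formula unit.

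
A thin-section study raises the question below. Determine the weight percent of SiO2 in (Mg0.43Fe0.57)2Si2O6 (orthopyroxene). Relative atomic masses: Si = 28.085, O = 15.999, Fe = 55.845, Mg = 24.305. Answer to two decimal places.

Formula mass = 236.730 g/mol.
2 Si → 2.0000 mol SiO2 per formula unit; M(SiO2) = 60.083, so SiO2 mass = 120.166 g.
120.166/236.730 × 100 = 50.76 wt%.

50.76 wt%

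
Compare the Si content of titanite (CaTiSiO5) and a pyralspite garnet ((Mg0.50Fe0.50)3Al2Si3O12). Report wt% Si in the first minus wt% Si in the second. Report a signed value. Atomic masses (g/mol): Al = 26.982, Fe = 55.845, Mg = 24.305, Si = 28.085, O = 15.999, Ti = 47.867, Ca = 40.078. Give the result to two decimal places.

-4.38 percentage points

Si in CaTiSiO5: molar mass 196.025 g/mol; 1×28.085 = 28.085 g → 14.33 wt%.
Si in (Mg0.50Fe0.50)3Al2Si3O12: molar mass 450.432 g/mol; 3×28.085 = 84.255 g → 18.71 wt%.
Difference = 14.33 − 18.71 = -4.38 percentage points.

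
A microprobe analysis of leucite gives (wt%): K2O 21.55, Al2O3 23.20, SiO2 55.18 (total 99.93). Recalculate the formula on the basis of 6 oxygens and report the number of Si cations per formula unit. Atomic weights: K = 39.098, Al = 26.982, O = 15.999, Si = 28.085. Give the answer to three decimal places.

2.005 Si apfu

K2O (M=94.195): mol = 0.22878; K = 0.45756, O = 0.22878.
Al2O3 (M=101.961): mol = 0.22754; Al = 0.45508, O = 0.68262.
SiO2 (M=60.083): mol = 0.91840; Si = 0.91840, O = 1.83680.
ΣO = 2.74820; factor = 6/ΣO = 2.18325.
Si apfu = 0.91840 × 2.18325 = 2.005.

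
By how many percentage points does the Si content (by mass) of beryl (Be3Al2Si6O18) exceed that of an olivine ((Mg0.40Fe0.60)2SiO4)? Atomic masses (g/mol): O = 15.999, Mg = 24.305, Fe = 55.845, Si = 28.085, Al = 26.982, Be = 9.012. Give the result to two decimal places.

15.62 percentage points

M(Be3Al2Si6O18) = 537.492 g/mol, so wt% Si = 168.510/537.492 × 100 = 31.35%.
M((Mg0.40Fe0.60)2SiO4) = 178.539 g/mol, so wt% Si = 28.085/178.539 × 100 = 15.73%.
31.35 − 15.73 = 15.62 pp.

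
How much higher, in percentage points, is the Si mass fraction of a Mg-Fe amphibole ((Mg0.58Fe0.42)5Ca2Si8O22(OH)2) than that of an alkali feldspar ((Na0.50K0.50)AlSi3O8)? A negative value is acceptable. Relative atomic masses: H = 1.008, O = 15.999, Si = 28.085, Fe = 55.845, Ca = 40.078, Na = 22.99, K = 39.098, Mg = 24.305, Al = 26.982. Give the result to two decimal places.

-5.60 percentage points

Si in (Mg0.58Fe0.42)5Ca2Si8O22(OH)2: molar mass 878.587 g/mol; 8×28.085 = 224.680 g → 25.57 wt%.
Si in (Na0.50K0.50)AlSi3O8: molar mass 270.273 g/mol; 3×28.085 = 84.255 g → 31.17 wt%.
Difference = 25.57 − 31.17 = -5.60 percentage points.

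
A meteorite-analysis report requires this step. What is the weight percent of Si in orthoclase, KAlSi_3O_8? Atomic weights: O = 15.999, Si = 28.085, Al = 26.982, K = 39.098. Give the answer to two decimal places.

30.27 wt%

M(KAlSi_3O_8) = 278.327 g/mol.
Si contributes 3 × 28.085 = 84.255 g per mole.
84.255/278.327 = 0.3027 → 30.27%.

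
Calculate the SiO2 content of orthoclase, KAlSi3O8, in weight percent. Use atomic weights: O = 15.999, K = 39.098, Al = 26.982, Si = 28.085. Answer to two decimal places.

64.76 wt%

M(KAlSi3O8) = 278.327 g/mol; M(SiO2) = 60.083 g/mol.
Moles SiO2 per formula unit = 3 Si ÷ 1 = 3.0000.
SiO2 fraction = (3.0000 × 60.083) / 278.327 = 180.249/278.327 = 0.6476.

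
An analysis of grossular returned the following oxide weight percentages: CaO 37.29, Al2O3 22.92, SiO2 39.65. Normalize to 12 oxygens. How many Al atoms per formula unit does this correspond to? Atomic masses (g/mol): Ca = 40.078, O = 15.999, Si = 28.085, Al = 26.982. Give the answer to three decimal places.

2.029 Al apfu

CaO (M=56.077): mol = 0.66498; Ca = 0.66498, O = 0.66498.
Al2O3 (M=101.961): mol = 0.22479; Al = 0.44958, O = 0.67437.
SiO2 (M=60.083): mol = 0.65992; Si = 0.65992, O = 1.31984.
ΣO = 2.65919; factor = 12/ΣO = 4.51265.
Al apfu = 0.44958 × 4.51265 = 2.029.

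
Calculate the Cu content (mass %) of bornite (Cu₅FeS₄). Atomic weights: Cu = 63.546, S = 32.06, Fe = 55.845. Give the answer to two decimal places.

63.32 mass %

Formula mass = 5·63.546 + 1·55.845 + 4·32.06 = 501.815 g/mol, of which 317.730 g is Cu.
So Cu makes up 317.730/501.815 = 0.6332 of the mass, i.e. 63.32%.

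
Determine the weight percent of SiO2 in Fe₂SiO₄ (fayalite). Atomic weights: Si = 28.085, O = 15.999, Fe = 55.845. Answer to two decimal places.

29.49 wt%

Formula mass = 203.771 g/mol.
1 Si → 1.0000 mol SiO2 per formula unit; M(SiO2) = 60.083, so SiO2 mass = 60.083 g.
60.083/203.771 × 100 = 29.49 wt%.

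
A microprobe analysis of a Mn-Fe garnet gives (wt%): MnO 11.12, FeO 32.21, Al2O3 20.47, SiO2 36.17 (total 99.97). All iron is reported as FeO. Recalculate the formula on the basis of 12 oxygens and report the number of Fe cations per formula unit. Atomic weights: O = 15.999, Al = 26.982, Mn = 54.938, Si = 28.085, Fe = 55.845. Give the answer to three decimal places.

2.231 Fe apfu

MnO: 11.12/70.937 = 0.15676 mol → 0.15676 mol Mn, 0.15676 mol O.
FeO: 32.21/71.844 = 0.44833 mol → 0.44833 mol Fe, 0.44833 mol O.
Al2O3: 20.47/101.961 = 0.20076 mol → 0.40152 mol Al, 0.60228 mol O.
SiO2: 36.17/60.083 = 0.60200 mol → 0.60200 mol Si, 1.20400 mol O.
Total oxygen = 2.41137 mol. Normalization factor = 12/2.41137 = 4.97642.
Fe per 12 O = 0.44833 × 4.97642 = 2.231.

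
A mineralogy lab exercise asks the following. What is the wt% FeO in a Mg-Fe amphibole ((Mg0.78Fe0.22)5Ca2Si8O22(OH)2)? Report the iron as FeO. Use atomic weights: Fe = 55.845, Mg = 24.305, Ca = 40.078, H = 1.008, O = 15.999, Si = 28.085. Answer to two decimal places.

Formula mass = 847.047 g/mol.
1.10 Fe → 1.1000 mol FeO per formula unit; M(FeO) = 71.844, so FeO mass = 79.028 g.
79.028/847.047 × 100 = 9.33 wt%.

9.33 wt%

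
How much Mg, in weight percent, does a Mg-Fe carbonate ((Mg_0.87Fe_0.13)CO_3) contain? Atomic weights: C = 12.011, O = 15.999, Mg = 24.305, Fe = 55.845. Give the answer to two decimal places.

23.92 weight percent

Formula mass = 0.87*24.305 + 0.13*55.845 + 1*12.011 + 3*15.999 = 88.413 g/mol, of which 21.145 g is Mg.
So Mg makes up 21.145/88.413 = 0.2392 of the mass, i.e. 23.92%.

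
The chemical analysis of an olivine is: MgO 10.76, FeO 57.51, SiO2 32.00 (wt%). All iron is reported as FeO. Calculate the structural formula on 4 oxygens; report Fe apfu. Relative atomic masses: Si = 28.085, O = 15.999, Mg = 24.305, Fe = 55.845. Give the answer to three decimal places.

MgO: 10.76/40.304 = 0.26697 mol → 0.26697 mol Mg, 0.26697 mol O.
FeO: 57.51/71.844 = 0.80048 mol → 0.80048 mol Fe, 0.80048 mol O.
SiO2: 32.00/60.083 = 0.53260 mol → 0.53260 mol Si, 1.06520 mol O.
Total oxygen = 2.13265 mol. Normalization factor = 4/2.13265 = 1.87560.
Fe per 4 O = 0.80048 × 1.87560 = 1.501.

1.501 Fe apfu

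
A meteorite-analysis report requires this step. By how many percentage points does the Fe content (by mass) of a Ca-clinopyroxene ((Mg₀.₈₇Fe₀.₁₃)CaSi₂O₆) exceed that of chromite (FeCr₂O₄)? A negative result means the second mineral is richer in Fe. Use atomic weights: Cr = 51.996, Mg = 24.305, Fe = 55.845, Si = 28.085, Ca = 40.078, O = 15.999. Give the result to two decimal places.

-21.66 percentage points

First mineral: 7.260 g Fe in 220.647 g formula = 3.29 wt% Fe.
Second mineral: 55.845 g Fe in 223.833 g formula = 24.95 wt% Fe.
3.29% − 24.95% gives a difference of -21.66 percentage points.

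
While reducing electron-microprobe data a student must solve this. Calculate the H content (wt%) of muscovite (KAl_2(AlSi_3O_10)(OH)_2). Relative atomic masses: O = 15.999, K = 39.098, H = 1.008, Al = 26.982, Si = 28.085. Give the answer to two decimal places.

0.51 wt%

Molar mass of KAl_2(AlSi_3O_10)(OH)_2: 1·39.098 + 3·26.982 + 3·28.085 + 12·15.999 + 2·1.008 = 398.303 g/mol.
Mass of H per formula unit: 2 × 1.008 = 2.016 g.
Weight fraction H = 2.016 / 398.303 = 0.0051.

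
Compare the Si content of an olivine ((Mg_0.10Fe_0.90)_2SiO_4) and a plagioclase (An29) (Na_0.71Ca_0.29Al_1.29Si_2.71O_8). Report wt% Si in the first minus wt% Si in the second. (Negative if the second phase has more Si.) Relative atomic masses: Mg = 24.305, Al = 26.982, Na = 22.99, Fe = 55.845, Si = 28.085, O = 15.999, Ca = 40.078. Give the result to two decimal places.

-14.30 percentage points

First mineral: 28.085 g Si in 197.463 g formula = 14.22 wt% Si.
Second mineral: 76.110 g Si in 266.855 g formula = 28.52 wt% Si.
14.22% − 28.52% gives a difference of -14.30 percentage points.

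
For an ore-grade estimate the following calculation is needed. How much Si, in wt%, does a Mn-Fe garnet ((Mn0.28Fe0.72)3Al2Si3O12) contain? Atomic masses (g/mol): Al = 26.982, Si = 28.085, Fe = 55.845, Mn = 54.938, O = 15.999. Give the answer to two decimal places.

Molar mass of (Mn0.28Fe0.72)3Al2Si3O12: 0.84×54.938 + 2.16×55.845 + 2×26.982 + 3×28.085 + 12×15.999 = 496.980 g/mol.
Mass of Si per formula unit: 3 × 28.085 = 84.255 g.
Weight fraction Si = 84.255 / 496.980 = 0.1695.

16.95 wt%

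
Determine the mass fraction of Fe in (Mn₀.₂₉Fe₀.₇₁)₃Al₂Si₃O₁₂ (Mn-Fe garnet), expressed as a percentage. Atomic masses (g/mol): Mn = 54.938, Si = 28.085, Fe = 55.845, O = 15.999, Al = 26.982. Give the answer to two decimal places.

Formula mass = 0.87*54.938 + 2.13*55.845 + 2*26.982 + 3*28.085 + 12*15.999 = 496.953 g/mol, of which 118.950 g is Fe.
So Fe makes up 118.950/496.953 = 0.2394 of the mass, i.e. 23.94%.

23.94 wt%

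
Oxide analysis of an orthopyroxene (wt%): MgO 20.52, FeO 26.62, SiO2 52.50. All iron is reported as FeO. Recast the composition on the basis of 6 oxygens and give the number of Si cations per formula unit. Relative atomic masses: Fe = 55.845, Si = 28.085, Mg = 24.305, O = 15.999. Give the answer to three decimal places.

MgO (M=40.304): mol = 0.50913; Mg = 0.50913, O = 0.50913.
FeO (M=71.844): mol = 0.37053; Fe = 0.37053, O = 0.37053.
SiO2 (M=60.083): mol = 0.87379; Si = 0.87379, O = 1.74758.
ΣO = 2.62724; factor = 6/ΣO = 2.28377.
Si apfu = 0.87379 × 2.28377 = 1.996.

1.996 Si apfu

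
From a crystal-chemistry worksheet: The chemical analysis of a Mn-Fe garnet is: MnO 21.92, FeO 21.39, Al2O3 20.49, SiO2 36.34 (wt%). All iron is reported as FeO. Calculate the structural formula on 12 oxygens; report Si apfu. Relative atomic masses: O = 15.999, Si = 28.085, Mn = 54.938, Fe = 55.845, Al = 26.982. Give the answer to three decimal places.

3.000 Si apfu

MnO (M=70.937): mol = 0.30901; Mn = 0.30901, O = 0.30901.
FeO (M=71.844): mol = 0.29773; Fe = 0.29773, O = 0.29773.
Al2O3 (M=101.961): mol = 0.20096; Al = 0.40192, O = 0.60288.
SiO2 (M=60.083): mol = 0.60483; Si = 0.60483, O = 1.20966.
ΣO = 2.41928; factor = 12/ΣO = 4.96015.
Si apfu = 0.60483 × 4.96015 = 3.000.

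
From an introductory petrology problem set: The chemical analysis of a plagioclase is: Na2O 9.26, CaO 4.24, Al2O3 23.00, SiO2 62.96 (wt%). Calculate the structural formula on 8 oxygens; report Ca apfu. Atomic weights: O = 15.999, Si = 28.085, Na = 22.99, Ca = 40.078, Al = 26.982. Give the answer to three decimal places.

9.26 wt% Na2O ÷ 61.979 g/mol = 0.14941 mol, giving 0.29882 Na and 0.14941 O.
4.24 wt% CaO ÷ 56.077 g/mol = 0.07561 mol, giving 0.07561 Ca and 0.07561 O.
23.00 wt% Al2O3 ÷ 101.961 g/mol = 0.22558 mol, giving 0.45116 Al and 0.67674 O.
62.96 wt% SiO2 ÷ 60.083 g/mol = 1.04788 mol, giving 1.04788 Si and 2.09576 O.
Oxygen sums to 2.99752; scaling by 8/2.99752 = 2.66887 puts the formula on 8 O.
Ca: 0.07561 × 2.66887 = 0.202 atoms per formula unit.

0.202 Ca apfu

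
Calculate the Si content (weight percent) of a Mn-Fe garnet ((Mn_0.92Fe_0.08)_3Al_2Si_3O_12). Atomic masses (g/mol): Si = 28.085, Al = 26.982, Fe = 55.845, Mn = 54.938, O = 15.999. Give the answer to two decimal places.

M((Mn_0.92Fe_0.08)_3Al_2Si_3O_12) = 495.239 g/mol.
Si contributes 3 × 28.085 = 84.255 g per mole.
84.255/495.239 = 0.1701 → 17.01%.

17.01 weight percent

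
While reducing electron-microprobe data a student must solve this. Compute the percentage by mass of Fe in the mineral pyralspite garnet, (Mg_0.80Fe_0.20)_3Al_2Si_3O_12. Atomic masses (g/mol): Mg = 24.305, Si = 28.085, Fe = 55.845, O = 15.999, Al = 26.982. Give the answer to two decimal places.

7.94 wt%

M((Mg_0.80Fe_0.20)_3Al_2Si_3O_12) = 422.046 g/mol.
Fe contributes 0.60 × 55.845 = 33.507 g per mole.
33.507/422.046 = 0.0794 → 7.94%.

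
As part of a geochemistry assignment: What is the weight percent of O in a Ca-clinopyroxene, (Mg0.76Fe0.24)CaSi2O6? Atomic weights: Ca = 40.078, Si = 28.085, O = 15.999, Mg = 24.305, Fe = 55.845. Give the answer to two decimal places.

Formula mass = 0.76×24.305 + 0.24×55.845 + 1×40.078 + 2×28.085 + 6×15.999 = 224.117 g/mol, of which 95.994 g is O.
So O makes up 95.994/224.117 = 0.4283 of the mass, i.e. 42.83%.

42.83 weight percent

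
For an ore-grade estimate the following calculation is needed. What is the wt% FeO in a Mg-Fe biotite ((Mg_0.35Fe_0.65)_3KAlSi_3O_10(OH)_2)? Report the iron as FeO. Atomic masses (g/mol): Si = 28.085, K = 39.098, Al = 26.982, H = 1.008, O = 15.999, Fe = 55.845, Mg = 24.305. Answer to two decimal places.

Molar mass of (Mg_0.35Fe_0.65)_3KAlSi_3O_10(OH)_2 = 1.05*24.305 + 1.95*55.845 + 1*39.098 + 1*26.982 + 3*28.085 + 12*15.999 + 2*1.008 = 478.757 g/mol.
Each formula unit contains 1.95 Fe, equivalent to 1.95/1 = 1.9500 mol FeO.
M(FeO) = 1×55.845 + 1×15.999 = 71.844 g/mol.
Mass of FeO per formula unit = 1.9500 × 71.844 = 140.096 g.
FeO wt% = 140.096 / 478.757 × 100 = 29.26%.

29.26 wt%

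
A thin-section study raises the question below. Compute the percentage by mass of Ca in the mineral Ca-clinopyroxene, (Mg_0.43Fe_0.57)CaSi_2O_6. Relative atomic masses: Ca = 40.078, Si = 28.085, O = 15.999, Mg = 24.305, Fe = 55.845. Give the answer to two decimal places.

17.09 mass %

M((Mg_0.43Fe_0.57)CaSi_2O_6) = 234.525 g/mol.
Ca contributes 1 × 40.078 = 40.078 g per mole.
40.078/234.525 = 0.1709 → 17.09%.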